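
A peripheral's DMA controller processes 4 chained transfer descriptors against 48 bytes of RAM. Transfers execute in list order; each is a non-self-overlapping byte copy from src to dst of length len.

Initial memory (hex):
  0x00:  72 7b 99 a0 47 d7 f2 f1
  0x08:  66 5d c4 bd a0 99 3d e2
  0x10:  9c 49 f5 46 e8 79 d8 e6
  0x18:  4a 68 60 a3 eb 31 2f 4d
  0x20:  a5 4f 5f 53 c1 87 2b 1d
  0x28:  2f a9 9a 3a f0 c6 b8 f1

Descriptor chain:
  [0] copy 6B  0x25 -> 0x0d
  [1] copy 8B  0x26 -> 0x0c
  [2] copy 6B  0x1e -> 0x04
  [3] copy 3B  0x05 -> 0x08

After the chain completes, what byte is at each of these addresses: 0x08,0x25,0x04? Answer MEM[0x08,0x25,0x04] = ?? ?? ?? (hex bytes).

MEM[0x08,0x25,0x04] = 4d 87 2f

[0] 0x25->0x0d len=6 : 87 2b 1d 2f a9 9a
[1] 0x26->0x0c len=8 : 2b 1d 2f a9 9a 3a f0 c6
[2] 0x1e->0x04 len=6 : 2f 4d a5 4f 5f 53
[3] 0x05->0x08 len=3 : 4d a5 4f
query mem[0x08]=0x4d, mem[0x25]=0x87, mem[0x04]=0x2f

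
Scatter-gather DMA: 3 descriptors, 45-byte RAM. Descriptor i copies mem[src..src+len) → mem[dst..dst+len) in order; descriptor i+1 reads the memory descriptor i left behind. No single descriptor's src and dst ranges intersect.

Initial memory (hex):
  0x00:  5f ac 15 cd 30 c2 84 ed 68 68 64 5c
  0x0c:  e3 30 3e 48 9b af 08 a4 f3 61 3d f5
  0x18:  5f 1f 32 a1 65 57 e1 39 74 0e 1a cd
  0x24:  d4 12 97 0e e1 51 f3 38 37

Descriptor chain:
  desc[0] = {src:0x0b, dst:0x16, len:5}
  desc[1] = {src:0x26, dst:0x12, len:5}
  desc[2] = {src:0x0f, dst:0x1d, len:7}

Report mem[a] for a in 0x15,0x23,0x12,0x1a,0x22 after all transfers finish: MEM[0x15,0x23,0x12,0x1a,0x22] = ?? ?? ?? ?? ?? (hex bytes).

#0 dst[0x16+5] := {0x5c,0xe3,0x30,0x3e,0x48}
#1 dst[0x12+5] := {0x97,0x0e,0xe1,0x51,0xf3}
#2 dst[0x1d+7] := {0x48,0x9b,0xaf,0x97,0x0e,0xe1,0x51}
query mem[0x15]=0x51, mem[0x23]=0x51, mem[0x12]=0x97, mem[0x1a]=0x48, mem[0x22]=0xe1

MEM[0x15,0x23,0x12,0x1a,0x22] = 51 51 97 48 e1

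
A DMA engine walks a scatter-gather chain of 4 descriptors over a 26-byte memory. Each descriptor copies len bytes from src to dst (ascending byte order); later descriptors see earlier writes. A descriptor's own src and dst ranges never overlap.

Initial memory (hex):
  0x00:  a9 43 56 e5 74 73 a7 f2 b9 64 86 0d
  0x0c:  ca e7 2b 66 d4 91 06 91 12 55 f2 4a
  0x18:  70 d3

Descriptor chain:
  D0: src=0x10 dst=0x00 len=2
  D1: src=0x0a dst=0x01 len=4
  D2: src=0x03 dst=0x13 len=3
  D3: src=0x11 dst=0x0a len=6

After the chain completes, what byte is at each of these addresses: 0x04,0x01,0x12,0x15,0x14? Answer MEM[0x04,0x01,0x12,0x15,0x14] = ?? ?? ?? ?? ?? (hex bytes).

MEM[0x04,0x01,0x12,0x15,0x14] = e7 86 06 73 e7

  after D0: wrote 2B at 0x00 = d491
  after D1: wrote 4B at 0x01 = 860dcae7
  after D2: wrote 3B at 0x13 = cae773
  after D3: wrote 6B at 0x0a = 9106cae773f2
query mem[0x04]=0xe7, mem[0x01]=0x86, mem[0x12]=0x06, mem[0x15]=0x73, mem[0x14]=0xe7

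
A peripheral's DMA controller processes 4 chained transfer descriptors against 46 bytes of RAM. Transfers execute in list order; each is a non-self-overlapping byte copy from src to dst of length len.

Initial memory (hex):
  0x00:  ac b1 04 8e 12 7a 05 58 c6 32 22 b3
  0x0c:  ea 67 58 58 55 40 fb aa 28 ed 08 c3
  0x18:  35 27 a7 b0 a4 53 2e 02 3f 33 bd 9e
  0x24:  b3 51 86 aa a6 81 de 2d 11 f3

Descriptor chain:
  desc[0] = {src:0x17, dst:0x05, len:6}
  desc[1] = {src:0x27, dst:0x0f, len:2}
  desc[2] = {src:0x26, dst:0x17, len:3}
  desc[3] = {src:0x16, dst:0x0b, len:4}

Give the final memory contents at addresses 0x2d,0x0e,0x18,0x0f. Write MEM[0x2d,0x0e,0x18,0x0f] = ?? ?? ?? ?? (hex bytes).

[0] 0x17->0x05 len=6 : c3 35 27 a7 b0 a4
[1] 0x27->0x0f len=2 : aa a6
[2] 0x26->0x17 len=3 : 86 aa a6
[3] 0x16->0x0b len=4 : 08 86 aa a6
query mem[0x2d]=0xf3, mem[0x0e]=0xa6, mem[0x18]=0xaa, mem[0x0f]=0xaa

MEM[0x2d,0x0e,0x18,0x0f] = f3 a6 aa aa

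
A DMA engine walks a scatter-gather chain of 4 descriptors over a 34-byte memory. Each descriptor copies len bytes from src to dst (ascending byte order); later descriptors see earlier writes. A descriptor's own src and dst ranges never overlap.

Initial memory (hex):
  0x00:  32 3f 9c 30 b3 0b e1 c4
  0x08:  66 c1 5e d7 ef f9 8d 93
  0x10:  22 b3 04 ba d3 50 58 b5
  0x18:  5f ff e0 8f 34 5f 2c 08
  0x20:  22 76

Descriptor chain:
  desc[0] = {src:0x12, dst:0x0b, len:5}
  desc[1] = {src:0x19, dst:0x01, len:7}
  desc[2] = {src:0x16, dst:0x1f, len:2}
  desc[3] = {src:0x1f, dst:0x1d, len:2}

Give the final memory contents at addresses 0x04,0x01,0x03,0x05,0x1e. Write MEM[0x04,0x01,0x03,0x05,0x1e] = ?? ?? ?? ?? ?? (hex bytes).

[0] 0x12->0x0b len=5 : 04 ba d3 50 58
[1] 0x19->0x01 len=7 : ff e0 8f 34 5f 2c 08
[2] 0x16->0x1f len=2 : 58 b5
[3] 0x1f->0x1d len=2 : 58 b5
query mem[0x04]=0x34, mem[0x01]=0xff, mem[0x03]=0x8f, mem[0x05]=0x5f, mem[0x1e]=0xb5

MEM[0x04,0x01,0x03,0x05,0x1e] = 34 ff 8f 5f b5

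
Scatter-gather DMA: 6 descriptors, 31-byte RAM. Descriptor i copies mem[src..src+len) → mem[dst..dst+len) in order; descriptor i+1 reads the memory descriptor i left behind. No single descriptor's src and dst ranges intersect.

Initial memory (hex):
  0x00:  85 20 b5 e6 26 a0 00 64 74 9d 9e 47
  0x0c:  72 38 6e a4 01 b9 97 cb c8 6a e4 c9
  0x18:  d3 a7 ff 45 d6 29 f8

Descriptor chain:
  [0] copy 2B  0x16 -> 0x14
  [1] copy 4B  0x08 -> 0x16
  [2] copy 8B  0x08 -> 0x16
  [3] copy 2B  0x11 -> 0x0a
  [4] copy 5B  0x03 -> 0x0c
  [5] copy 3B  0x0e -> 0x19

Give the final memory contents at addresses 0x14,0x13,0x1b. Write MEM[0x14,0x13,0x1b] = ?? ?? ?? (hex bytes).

MEM[0x14,0x13,0x1b] = e4 cb 64

D0: mem[0x14..0x15] <- [e4 c9]
D1: mem[0x16..0x19] <- [74 9d 9e 47]
D2: mem[0x16..0x1d] <- [74 9d 9e 47 72 38 6e a4]
D3: mem[0x0a..0x0b] <- [b9 97]
D4: mem[0x0c..0x10] <- [e6 26 a0 00 64]
D5: mem[0x19..0x1b] <- [a0 00 64]
query mem[0x14]=0xe4, mem[0x13]=0xcb, mem[0x1b]=0x64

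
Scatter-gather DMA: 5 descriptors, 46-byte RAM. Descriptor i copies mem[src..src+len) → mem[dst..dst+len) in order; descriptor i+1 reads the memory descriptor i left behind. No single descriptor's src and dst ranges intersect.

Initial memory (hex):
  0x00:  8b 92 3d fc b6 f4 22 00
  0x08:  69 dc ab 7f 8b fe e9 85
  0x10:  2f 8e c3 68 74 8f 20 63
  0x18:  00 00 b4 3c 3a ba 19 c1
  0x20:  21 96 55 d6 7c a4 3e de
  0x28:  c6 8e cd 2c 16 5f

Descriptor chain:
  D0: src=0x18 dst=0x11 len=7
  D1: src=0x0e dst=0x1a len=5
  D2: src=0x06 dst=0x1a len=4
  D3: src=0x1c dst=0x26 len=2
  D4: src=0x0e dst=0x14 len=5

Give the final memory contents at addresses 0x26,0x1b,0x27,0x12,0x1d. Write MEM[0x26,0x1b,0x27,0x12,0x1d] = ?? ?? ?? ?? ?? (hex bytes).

MEM[0x26,0x1b,0x27,0x12,0x1d] = 69 00 dc 00 dc

  after D0: wrote 7B at 0x11 = 0000b43c3aba19
  after D1: wrote 5B at 0x1a = e9852f0000
  after D2: wrote 4B at 0x1a = 220069dc
  after D3: wrote 2B at 0x26 = 69dc
  after D4: wrote 5B at 0x14 = e9852f0000
query mem[0x26]=0x69, mem[0x1b]=0x00, mem[0x27]=0xdc, mem[0x12]=0x00, mem[0x1d]=0xdc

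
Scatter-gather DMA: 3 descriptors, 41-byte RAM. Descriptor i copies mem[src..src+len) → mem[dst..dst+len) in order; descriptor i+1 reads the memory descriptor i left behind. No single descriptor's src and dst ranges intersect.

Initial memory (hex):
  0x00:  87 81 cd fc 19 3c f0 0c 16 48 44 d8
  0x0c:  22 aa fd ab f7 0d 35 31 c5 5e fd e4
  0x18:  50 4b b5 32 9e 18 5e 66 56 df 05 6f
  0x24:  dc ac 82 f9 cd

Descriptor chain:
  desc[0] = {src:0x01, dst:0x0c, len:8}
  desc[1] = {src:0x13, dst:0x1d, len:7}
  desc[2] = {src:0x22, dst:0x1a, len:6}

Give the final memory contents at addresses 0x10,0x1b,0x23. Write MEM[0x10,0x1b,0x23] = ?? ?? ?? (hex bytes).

[0] 0x01->0x0c len=8 : 81 cd fc 19 3c f0 0c 16
[1] 0x13->0x1d len=7 : 16 c5 5e fd e4 50 4b
[2] 0x22->0x1a len=6 : 50 4b dc ac 82 f9
query mem[0x10]=0x3c, mem[0x1b]=0x4b, mem[0x23]=0x4b

MEM[0x10,0x1b,0x23] = 3c 4b 4b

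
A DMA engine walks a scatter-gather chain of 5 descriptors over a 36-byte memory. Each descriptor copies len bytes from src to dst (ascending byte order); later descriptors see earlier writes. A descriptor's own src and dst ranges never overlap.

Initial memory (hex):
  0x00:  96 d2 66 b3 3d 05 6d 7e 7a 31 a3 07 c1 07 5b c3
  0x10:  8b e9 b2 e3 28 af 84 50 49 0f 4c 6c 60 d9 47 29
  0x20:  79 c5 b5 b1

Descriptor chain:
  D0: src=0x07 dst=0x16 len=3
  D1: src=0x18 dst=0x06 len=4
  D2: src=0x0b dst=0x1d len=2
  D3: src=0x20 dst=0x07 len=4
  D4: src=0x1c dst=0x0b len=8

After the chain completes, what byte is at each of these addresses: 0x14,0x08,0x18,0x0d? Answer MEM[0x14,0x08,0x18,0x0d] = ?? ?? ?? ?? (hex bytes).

[0] 0x07->0x16 len=3 : 7e 7a 31
[1] 0x18->0x06 len=4 : 31 0f 4c 6c
[2] 0x0b->0x1d len=2 : 07 c1
[3] 0x20->0x07 len=4 : 79 c5 b5 b1
[4] 0x1c->0x0b len=8 : 60 07 c1 29 79 c5 b5 b1
query mem[0x14]=0x28, mem[0x08]=0xc5, mem[0x18]=0x31, mem[0x0d]=0xc1

MEM[0x14,0x08,0x18,0x0d] = 28 c5 31 c1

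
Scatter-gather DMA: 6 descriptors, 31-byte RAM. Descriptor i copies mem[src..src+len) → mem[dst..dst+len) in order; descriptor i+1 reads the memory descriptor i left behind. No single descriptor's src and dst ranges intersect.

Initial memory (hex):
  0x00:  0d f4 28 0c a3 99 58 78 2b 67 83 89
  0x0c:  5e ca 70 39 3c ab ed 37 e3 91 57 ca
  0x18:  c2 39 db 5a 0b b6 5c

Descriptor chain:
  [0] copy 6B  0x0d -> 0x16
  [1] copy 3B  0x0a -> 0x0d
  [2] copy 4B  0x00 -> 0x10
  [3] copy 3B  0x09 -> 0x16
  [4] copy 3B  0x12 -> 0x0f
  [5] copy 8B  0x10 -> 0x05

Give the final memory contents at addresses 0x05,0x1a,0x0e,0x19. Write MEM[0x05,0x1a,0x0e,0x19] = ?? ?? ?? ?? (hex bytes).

  after D0: wrote 6B at 0x16 = ca70393cabed
  after D1: wrote 3B at 0x0d = 83895e
  after D2: wrote 4B at 0x10 = 0df4280c
  after D3: wrote 3B at 0x16 = 678389
  after D4: wrote 3B at 0x0f = 280ce3
  after D5: wrote 8B at 0x05 = 0ce3280ce3916783
query mem[0x05]=0x0c, mem[0x1a]=0xab, mem[0x0e]=0x89, mem[0x19]=0x3c

MEM[0x05,0x1a,0x0e,0x19] = 0c ab 89 3c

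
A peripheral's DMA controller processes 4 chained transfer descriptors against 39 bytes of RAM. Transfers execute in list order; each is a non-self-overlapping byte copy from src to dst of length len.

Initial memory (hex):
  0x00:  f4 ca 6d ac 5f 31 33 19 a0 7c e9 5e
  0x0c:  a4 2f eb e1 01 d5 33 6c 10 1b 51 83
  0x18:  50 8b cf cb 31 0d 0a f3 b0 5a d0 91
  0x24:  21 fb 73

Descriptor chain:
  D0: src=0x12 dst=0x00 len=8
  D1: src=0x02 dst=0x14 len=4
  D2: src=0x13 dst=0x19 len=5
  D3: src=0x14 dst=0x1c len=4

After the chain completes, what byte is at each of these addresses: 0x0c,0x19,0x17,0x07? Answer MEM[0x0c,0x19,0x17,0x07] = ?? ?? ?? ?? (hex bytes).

D0: mem[0x00..0x07] <- [33 6c 10 1b 51 83 50 8b]
D1: mem[0x14..0x17] <- [10 1b 51 83]
D2: mem[0x19..0x1d] <- [6c 10 1b 51 83]
D3: mem[0x1c..0x1f] <- [10 1b 51 83]
query mem[0x0c]=0xa4, mem[0x19]=0x6c, mem[0x17]=0x83, mem[0x07]=0x8b

MEM[0x0c,0x19,0x17,0x07] = a4 6c 83 8b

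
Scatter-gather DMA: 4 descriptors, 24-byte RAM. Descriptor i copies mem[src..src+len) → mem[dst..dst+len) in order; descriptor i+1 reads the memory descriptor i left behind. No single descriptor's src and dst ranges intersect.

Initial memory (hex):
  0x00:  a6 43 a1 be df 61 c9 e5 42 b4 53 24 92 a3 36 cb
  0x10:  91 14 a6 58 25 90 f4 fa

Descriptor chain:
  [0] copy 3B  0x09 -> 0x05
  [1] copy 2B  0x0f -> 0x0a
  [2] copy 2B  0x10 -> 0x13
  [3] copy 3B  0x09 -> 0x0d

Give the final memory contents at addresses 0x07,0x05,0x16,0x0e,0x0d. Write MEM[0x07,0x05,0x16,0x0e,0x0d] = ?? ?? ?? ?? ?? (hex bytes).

D0: mem[0x05..0x07] <- [b4 53 24]
D1: mem[0x0a..0x0b] <- [cb 91]
D2: mem[0x13..0x14] <- [91 14]
D3: mem[0x0d..0x0f] <- [b4 cb 91]
query mem[0x07]=0x24, mem[0x05]=0xb4, mem[0x16]=0xf4, mem[0x0e]=0xcb, mem[0x0d]=0xb4

MEM[0x07,0x05,0x16,0x0e,0x0d] = 24 b4 f4 cb b4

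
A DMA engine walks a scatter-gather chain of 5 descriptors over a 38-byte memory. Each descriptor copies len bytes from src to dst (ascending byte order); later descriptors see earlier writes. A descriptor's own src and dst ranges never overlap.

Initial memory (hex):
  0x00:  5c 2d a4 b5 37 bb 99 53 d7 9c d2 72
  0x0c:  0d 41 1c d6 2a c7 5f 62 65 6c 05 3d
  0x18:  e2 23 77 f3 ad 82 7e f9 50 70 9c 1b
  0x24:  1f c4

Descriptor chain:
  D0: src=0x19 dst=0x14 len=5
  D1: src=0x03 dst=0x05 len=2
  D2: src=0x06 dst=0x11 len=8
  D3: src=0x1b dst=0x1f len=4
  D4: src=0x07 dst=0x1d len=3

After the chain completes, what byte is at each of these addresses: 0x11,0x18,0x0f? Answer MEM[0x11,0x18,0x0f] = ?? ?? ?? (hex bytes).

#0 dst[0x14+5] := {0x23,0x77,0xf3,0xad,0x82}
#1 dst[0x05+2] := {0xb5,0x37}
#2 dst[0x11+8] := {0x37,0x53,0xd7,0x9c,0xd2,0x72,0x0d,0x41}
#3 dst[0x1f+4] := {0xf3,0xad,0x82,0x7e}
#4 dst[0x1d+3] := {0x53,0xd7,0x9c}
query mem[0x11]=0x37, mem[0x18]=0x41, mem[0x0f]=0xd6

MEM[0x11,0x18,0x0f] = 37 41 d6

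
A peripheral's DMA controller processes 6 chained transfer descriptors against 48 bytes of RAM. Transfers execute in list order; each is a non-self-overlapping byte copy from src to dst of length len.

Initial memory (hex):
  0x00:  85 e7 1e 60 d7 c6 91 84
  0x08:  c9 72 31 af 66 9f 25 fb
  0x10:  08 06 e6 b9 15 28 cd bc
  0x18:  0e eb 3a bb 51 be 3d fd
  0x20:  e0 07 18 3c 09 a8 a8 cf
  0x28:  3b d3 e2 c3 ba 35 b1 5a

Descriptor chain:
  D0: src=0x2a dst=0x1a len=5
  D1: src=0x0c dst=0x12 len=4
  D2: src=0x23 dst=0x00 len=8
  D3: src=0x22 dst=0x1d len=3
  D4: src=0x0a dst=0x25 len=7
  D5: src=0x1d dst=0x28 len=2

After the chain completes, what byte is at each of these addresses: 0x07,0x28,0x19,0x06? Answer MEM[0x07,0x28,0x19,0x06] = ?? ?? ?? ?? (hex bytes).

MEM[0x07,0x28,0x19,0x06] = e2 18 eb d3

  after D0: wrote 5B at 0x1a = e2c3ba35b1
  after D1: wrote 4B at 0x12 = 669f25fb
  after D2: wrote 8B at 0x00 = 3c09a8a8cf3bd3e2
  after D3: wrote 3B at 0x1d = 183c09
  after D4: wrote 7B at 0x25 = 31af669f25fb08
  after D5: wrote 2B at 0x28 = 183c
query mem[0x07]=0xe2, mem[0x28]=0x18, mem[0x19]=0xeb, mem[0x06]=0xd3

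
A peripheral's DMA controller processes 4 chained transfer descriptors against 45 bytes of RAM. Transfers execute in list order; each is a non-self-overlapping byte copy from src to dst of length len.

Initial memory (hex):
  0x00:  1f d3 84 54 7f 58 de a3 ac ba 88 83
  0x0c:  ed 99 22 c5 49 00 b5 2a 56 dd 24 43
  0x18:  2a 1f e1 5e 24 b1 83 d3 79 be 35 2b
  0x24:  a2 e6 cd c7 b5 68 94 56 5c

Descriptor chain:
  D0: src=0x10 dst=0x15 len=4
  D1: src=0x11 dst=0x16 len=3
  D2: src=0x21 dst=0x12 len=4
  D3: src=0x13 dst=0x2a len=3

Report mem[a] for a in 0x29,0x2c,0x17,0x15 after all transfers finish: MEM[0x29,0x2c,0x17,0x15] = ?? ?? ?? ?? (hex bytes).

MEM[0x29,0x2c,0x17,0x15] = 68 a2 b5 a2

  after D0: wrote 4B at 0x15 = 4900b52a
  after D1: wrote 3B at 0x16 = 00b52a
  after D2: wrote 4B at 0x12 = be352ba2
  after D3: wrote 3B at 0x2a = 352ba2
query mem[0x29]=0x68, mem[0x2c]=0xa2, mem[0x17]=0xb5, mem[0x15]=0xa2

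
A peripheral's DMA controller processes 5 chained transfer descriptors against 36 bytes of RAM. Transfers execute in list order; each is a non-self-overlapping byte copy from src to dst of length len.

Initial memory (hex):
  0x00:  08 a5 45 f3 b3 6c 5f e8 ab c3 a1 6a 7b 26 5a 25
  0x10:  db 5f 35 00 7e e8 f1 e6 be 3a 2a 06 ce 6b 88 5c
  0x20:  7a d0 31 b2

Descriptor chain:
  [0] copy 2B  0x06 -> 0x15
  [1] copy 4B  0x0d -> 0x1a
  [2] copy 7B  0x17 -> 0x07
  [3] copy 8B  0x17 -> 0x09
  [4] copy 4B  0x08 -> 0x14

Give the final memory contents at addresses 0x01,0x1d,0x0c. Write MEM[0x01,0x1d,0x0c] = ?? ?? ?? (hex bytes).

MEM[0x01,0x1d,0x0c] = a5 db 26

#0 dst[0x15+2] := {0x5f,0xe8}
#1 dst[0x1a+4] := {0x26,0x5a,0x25,0xdb}
#2 dst[0x07+7] := {0xe6,0xbe,0x3a,0x26,0x5a,0x25,0xdb}
#3 dst[0x09+8] := {0xe6,0xbe,0x3a,0x26,0x5a,0x25,0xdb,0x88}
#4 dst[0x14+4] := {0xbe,0xe6,0xbe,0x3a}
query mem[0x01]=0xa5, mem[0x1d]=0xdb, mem[0x0c]=0x26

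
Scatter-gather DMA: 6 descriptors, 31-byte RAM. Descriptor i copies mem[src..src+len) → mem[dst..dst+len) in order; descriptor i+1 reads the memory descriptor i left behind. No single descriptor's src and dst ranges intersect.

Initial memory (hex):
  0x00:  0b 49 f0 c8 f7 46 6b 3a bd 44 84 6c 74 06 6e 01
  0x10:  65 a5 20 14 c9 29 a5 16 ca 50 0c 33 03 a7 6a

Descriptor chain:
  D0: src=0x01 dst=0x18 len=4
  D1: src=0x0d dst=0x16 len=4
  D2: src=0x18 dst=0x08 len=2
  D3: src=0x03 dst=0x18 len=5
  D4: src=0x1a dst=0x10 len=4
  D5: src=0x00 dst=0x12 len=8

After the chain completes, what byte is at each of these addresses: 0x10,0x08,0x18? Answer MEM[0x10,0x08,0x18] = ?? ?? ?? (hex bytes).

MEM[0x10,0x08,0x18] = 46 01 6b

  after D0: wrote 4B at 0x18 = 49f0c8f7
  after D1: wrote 4B at 0x16 = 066e0165
  after D2: wrote 2B at 0x08 = 0165
  after D3: wrote 5B at 0x18 = c8f7466b3a
  after D4: wrote 4B at 0x10 = 466b3aa7
  after D5: wrote 8B at 0x12 = 0b49f0c8f7466b3a
query mem[0x10]=0x46, mem[0x08]=0x01, mem[0x18]=0x6b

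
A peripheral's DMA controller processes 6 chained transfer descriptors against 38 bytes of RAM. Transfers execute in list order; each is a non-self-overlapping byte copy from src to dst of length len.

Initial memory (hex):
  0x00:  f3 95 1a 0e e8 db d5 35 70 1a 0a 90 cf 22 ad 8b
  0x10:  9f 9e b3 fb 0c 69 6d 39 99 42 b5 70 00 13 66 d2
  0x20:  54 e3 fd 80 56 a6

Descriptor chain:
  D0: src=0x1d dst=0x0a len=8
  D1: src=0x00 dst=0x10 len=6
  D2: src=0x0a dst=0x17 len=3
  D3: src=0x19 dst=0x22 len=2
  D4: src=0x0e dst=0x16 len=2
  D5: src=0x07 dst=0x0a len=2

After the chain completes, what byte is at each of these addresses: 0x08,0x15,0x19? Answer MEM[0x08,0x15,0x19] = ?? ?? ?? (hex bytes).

[0] 0x1d->0x0a len=8 : 13 66 d2 54 e3 fd 80 56
[1] 0x00->0x10 len=6 : f3 95 1a 0e e8 db
[2] 0x0a->0x17 len=3 : 13 66 d2
[3] 0x19->0x22 len=2 : d2 b5
[4] 0x0e->0x16 len=2 : e3 fd
[5] 0x07->0x0a len=2 : 35 70
query mem[0x08]=0x70, mem[0x15]=0xdb, mem[0x19]=0xd2

MEM[0x08,0x15,0x19] = 70 db d2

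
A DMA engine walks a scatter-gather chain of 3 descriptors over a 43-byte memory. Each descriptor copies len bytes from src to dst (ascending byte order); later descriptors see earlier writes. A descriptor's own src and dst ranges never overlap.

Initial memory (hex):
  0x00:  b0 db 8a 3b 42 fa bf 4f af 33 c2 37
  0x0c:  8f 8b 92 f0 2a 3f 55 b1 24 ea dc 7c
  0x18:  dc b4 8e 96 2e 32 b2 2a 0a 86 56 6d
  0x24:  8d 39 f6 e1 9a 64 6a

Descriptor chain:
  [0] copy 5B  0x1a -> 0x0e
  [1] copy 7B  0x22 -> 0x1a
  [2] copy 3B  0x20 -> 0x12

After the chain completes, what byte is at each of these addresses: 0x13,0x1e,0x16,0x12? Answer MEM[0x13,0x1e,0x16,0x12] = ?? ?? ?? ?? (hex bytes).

MEM[0x13,0x1e,0x16,0x12] = 86 f6 dc 9a

#0 dst[0x0e+5] := {0x8e,0x96,0x2e,0x32,0xb2}
#1 dst[0x1a+7] := {0x56,0x6d,0x8d,0x39,0xf6,0xe1,0x9a}
#2 dst[0x12+3] := {0x9a,0x86,0x56}
query mem[0x13]=0x86, mem[0x1e]=0xf6, mem[0x16]=0xdc, mem[0x12]=0x9a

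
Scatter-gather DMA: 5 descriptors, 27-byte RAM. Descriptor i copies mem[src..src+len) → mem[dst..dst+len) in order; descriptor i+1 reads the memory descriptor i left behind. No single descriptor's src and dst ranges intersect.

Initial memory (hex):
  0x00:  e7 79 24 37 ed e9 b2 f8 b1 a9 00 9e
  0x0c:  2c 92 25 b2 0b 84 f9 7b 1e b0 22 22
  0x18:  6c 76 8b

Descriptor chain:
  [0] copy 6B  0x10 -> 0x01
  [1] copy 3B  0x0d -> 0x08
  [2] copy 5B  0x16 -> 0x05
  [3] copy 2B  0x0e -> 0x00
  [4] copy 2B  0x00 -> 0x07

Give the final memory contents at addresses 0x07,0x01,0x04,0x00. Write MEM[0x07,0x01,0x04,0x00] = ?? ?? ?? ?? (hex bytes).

[0] 0x10->0x01 len=6 : 0b 84 f9 7b 1e b0
[1] 0x0d->0x08 len=3 : 92 25 b2
[2] 0x16->0x05 len=5 : 22 22 6c 76 8b
[3] 0x0e->0x00 len=2 : 25 b2
[4] 0x00->0x07 len=2 : 25 b2
query mem[0x07]=0x25, mem[0x01]=0xb2, mem[0x04]=0x7b, mem[0x00]=0x25

MEM[0x07,0x01,0x04,0x00] = 25 b2 7b 25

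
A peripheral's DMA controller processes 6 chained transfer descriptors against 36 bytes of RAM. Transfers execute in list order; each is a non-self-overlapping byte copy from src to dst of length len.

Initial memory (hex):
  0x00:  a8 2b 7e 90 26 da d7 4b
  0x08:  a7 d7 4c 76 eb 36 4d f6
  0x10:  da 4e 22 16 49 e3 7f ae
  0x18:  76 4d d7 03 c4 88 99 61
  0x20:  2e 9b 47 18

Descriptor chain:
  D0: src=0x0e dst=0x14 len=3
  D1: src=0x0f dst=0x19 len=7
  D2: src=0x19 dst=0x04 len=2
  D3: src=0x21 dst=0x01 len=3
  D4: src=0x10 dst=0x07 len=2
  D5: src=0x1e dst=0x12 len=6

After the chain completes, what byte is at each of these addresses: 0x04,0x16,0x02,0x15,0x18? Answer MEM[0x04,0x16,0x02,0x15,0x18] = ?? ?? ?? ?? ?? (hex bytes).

#0 dst[0x14+3] := {0x4d,0xf6,0xda}
#1 dst[0x19+7] := {0xf6,0xda,0x4e,0x22,0x16,0x4d,0xf6}
#2 dst[0x04+2] := {0xf6,0xda}
#3 dst[0x01+3] := {0x9b,0x47,0x18}
#4 dst[0x07+2] := {0xda,0x4e}
#5 dst[0x12+6] := {0x4d,0xf6,0x2e,0x9b,0x47,0x18}
query mem[0x04]=0xf6, mem[0x16]=0x47, mem[0x02]=0x47, mem[0x15]=0x9b, mem[0x18]=0x76

MEM[0x04,0x16,0x02,0x15,0x18] = f6 47 47 9b 76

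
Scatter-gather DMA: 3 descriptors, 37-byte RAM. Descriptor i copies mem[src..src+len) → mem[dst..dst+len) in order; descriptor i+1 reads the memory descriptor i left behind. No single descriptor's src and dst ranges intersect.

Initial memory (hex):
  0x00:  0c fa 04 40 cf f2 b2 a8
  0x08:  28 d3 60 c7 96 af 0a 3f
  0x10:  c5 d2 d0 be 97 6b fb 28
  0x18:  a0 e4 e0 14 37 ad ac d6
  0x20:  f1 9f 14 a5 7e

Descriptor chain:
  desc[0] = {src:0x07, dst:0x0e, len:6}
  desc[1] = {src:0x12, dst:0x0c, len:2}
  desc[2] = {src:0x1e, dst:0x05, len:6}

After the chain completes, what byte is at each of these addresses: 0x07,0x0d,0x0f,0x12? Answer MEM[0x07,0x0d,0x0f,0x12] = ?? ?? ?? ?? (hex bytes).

MEM[0x07,0x0d,0x0f,0x12] = f1 96 28 c7

[0] 0x07->0x0e len=6 : a8 28 d3 60 c7 96
[1] 0x12->0x0c len=2 : c7 96
[2] 0x1e->0x05 len=6 : ac d6 f1 9f 14 a5
query mem[0x07]=0xf1, mem[0x0d]=0x96, mem[0x0f]=0x28, mem[0x12]=0xc7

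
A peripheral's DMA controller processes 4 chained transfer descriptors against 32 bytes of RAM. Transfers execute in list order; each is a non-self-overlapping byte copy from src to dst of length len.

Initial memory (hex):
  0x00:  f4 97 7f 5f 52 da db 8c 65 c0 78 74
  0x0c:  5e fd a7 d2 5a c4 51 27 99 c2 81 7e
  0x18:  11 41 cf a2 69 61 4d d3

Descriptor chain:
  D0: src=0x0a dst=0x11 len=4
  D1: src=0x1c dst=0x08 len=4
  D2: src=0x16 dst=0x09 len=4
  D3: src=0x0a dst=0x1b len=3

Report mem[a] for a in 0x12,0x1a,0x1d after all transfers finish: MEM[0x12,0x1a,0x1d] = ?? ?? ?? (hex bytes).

[0] 0x0a->0x11 len=4 : 78 74 5e fd
[1] 0x1c->0x08 len=4 : 69 61 4d d3
[2] 0x16->0x09 len=4 : 81 7e 11 41
[3] 0x0a->0x1b len=3 : 7e 11 41
query mem[0x12]=0x74, mem[0x1a]=0xcf, mem[0x1d]=0x41

MEM[0x12,0x1a,0x1d] = 74 cf 41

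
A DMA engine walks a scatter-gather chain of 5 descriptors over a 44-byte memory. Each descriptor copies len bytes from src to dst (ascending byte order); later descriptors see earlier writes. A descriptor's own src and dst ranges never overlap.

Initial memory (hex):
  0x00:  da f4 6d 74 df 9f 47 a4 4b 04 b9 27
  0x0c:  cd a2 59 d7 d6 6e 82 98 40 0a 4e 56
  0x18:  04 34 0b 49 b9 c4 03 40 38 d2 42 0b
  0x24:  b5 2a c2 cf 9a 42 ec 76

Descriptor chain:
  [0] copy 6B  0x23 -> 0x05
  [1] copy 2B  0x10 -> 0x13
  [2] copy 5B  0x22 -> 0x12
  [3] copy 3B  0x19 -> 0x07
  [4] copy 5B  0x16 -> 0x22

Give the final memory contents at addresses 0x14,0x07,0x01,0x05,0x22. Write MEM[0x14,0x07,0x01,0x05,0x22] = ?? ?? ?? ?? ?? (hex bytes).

D0: mem[0x05..0x0a] <- [0b b5 2a c2 cf 9a]
D1: mem[0x13..0x14] <- [d6 6e]
D2: mem[0x12..0x16] <- [42 0b b5 2a c2]
D3: mem[0x07..0x09] <- [34 0b 49]
D4: mem[0x22..0x26] <- [c2 56 04 34 0b]
query mem[0x14]=0xb5, mem[0x07]=0x34, mem[0x01]=0xf4, mem[0x05]=0x0b, mem[0x22]=0xc2

MEM[0x14,0x07,0x01,0x05,0x22] = b5 34 f4 0b c2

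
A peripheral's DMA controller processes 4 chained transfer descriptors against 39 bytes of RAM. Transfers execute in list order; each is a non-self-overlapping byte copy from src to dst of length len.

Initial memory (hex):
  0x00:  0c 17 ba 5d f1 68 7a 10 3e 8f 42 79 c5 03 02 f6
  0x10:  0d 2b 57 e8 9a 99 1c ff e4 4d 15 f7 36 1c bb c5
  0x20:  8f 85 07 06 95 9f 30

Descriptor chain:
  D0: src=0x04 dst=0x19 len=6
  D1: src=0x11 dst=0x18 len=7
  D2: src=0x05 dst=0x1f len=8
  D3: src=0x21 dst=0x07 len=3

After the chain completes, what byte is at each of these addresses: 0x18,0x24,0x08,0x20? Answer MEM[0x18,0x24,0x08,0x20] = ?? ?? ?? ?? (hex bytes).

MEM[0x18,0x24,0x08,0x20] = 2b 42 3e 7a

[0] 0x04->0x19 len=6 : f1 68 7a 10 3e 8f
[1] 0x11->0x18 len=7 : 2b 57 e8 9a 99 1c ff
[2] 0x05->0x1f len=8 : 68 7a 10 3e 8f 42 79 c5
[3] 0x21->0x07 len=3 : 10 3e 8f
query mem[0x18]=0x2b, mem[0x24]=0x42, mem[0x08]=0x3e, mem[0x20]=0x7a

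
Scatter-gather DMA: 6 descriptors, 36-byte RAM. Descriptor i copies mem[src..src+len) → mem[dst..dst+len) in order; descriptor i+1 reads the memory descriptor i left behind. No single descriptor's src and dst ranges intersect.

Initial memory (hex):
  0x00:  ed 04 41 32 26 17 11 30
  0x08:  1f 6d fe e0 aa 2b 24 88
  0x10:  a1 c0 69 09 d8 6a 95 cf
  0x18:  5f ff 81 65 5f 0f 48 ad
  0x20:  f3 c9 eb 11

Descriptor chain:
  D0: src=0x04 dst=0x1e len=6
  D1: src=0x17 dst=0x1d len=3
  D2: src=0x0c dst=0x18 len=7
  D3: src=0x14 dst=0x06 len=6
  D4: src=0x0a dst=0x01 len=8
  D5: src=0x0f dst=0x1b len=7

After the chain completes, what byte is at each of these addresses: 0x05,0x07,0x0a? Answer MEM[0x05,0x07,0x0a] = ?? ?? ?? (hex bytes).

MEM[0x05,0x07,0x0a] = 24 a1 aa

#0 dst[0x1e+6] := {0x26,0x17,0x11,0x30,0x1f,0x6d}
#1 dst[0x1d+3] := {0xcf,0x5f,0xff}
#2 dst[0x18+7] := {0xaa,0x2b,0x24,0x88,0xa1,0xc0,0x69}
#3 dst[0x06+6] := {0xd8,0x6a,0x95,0xcf,0xaa,0x2b}
#4 dst[0x01+8] := {0xaa,0x2b,0xaa,0x2b,0x24,0x88,0xa1,0xc0}
#5 dst[0x1b+7] := {0x88,0xa1,0xc0,0x69,0x09,0xd8,0x6a}
query mem[0x05]=0x24, mem[0x07]=0xa1, mem[0x0a]=0xaa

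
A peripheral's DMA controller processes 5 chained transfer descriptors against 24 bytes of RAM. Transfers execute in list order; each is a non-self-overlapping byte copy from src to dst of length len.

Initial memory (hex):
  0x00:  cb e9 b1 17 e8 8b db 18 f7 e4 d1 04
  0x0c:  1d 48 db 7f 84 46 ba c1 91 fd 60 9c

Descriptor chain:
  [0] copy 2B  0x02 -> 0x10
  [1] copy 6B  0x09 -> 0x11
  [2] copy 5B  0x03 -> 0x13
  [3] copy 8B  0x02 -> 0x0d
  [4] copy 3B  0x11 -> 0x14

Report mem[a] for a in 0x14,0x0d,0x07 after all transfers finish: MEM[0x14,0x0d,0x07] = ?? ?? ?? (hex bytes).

D0: mem[0x10..0x11] <- [b1 17]
D1: mem[0x11..0x16] <- [e4 d1 04 1d 48 db]
D2: mem[0x13..0x17] <- [17 e8 8b db 18]
D3: mem[0x0d..0x14] <- [b1 17 e8 8b db 18 f7 e4]
D4: mem[0x14..0x16] <- [db 18 f7]
query mem[0x14]=0xdb, mem[0x0d]=0xb1, mem[0x07]=0x18

MEM[0x14,0x0d,0x07] = db b1 18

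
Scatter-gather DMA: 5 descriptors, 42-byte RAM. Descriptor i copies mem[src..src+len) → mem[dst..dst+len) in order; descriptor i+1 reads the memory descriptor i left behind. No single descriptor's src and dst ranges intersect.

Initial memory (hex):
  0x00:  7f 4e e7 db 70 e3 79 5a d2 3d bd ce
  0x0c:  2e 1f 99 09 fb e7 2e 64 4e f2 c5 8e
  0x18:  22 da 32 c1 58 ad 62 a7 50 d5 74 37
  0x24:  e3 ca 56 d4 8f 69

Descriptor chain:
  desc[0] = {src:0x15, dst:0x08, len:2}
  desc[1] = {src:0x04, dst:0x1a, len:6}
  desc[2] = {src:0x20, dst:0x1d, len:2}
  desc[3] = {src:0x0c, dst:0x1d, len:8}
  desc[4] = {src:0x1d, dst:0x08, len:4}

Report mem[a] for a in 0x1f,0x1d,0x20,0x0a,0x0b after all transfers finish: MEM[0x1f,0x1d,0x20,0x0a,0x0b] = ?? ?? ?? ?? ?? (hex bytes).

  after D0: wrote 2B at 0x08 = f2c5
  after D1: wrote 6B at 0x1a = 70e3795af2c5
  after D2: wrote 2B at 0x1d = 50d5
  after D3: wrote 8B at 0x1d = 2e1f9909fbe72e64
  after D4: wrote 4B at 0x08 = 2e1f9909
query mem[0x1f]=0x99, mem[0x1d]=0x2e, mem[0x20]=0x09, mem[0x0a]=0x99, mem[0x0b]=0x09

MEM[0x1f,0x1d,0x20,0x0a,0x0b] = 99 2e 09 99 09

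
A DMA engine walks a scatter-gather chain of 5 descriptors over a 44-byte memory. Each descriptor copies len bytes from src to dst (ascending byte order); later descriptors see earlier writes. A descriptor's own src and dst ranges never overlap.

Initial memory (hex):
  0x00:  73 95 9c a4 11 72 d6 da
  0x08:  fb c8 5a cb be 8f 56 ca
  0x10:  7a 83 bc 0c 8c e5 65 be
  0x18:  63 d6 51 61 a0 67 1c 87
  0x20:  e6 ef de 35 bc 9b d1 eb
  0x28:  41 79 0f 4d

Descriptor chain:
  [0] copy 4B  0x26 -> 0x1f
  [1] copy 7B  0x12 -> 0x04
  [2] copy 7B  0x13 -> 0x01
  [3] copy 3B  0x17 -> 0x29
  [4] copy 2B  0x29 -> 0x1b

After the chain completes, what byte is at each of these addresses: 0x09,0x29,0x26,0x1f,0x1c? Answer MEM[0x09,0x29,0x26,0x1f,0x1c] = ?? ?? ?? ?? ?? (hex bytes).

MEM[0x09,0x29,0x26,0x1f,0x1c] = be be d1 d1 63

#0 dst[0x1f+4] := {0xd1,0xeb,0x41,0x79}
#1 dst[0x04+7] := {0xbc,0x0c,0x8c,0xe5,0x65,0xbe,0x63}
#2 dst[0x01+7] := {0x0c,0x8c,0xe5,0x65,0xbe,0x63,0xd6}
#3 dst[0x29+3] := {0xbe,0x63,0xd6}
#4 dst[0x1b+2] := {0xbe,0x63}
query mem[0x09]=0xbe, mem[0x29]=0xbe, mem[0x26]=0xd1, mem[0x1f]=0xd1, mem[0x1c]=0x63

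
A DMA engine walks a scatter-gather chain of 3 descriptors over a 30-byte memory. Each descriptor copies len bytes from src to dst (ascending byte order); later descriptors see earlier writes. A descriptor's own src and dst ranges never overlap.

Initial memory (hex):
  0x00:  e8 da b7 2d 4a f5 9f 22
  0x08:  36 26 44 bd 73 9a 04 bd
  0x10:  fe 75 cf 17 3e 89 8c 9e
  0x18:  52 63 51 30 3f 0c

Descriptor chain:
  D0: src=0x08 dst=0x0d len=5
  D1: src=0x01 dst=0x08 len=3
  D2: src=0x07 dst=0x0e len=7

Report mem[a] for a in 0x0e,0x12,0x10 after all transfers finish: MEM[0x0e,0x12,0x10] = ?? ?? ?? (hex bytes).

D0: mem[0x0d..0x11] <- [36 26 44 bd 73]
D1: mem[0x08..0x0a] <- [da b7 2d]
D2: mem[0x0e..0x14] <- [22 da b7 2d bd 73 36]
query mem[0x0e]=0x22, mem[0x12]=0xbd, mem[0x10]=0xb7

MEM[0x0e,0x12,0x10] = 22 bd b7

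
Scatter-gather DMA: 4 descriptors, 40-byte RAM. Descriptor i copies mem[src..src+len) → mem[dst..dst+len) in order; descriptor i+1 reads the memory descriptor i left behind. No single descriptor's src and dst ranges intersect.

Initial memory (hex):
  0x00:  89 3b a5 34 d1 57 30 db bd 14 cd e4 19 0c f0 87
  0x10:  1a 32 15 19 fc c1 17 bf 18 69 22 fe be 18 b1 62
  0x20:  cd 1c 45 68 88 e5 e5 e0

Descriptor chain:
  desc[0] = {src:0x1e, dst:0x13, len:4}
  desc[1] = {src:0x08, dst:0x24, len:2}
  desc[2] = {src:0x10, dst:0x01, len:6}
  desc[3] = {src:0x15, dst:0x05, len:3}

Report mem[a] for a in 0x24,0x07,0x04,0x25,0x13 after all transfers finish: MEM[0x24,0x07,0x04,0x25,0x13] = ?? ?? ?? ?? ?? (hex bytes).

MEM[0x24,0x07,0x04,0x25,0x13] = bd bf b1 14 b1

  after D0: wrote 4B at 0x13 = b162cd1c
  after D1: wrote 2B at 0x24 = bd14
  after D2: wrote 6B at 0x01 = 1a3215b162cd
  after D3: wrote 3B at 0x05 = cd1cbf
query mem[0x24]=0xbd, mem[0x07]=0xbf, mem[0x04]=0xb1, mem[0x25]=0x14, mem[0x13]=0xb1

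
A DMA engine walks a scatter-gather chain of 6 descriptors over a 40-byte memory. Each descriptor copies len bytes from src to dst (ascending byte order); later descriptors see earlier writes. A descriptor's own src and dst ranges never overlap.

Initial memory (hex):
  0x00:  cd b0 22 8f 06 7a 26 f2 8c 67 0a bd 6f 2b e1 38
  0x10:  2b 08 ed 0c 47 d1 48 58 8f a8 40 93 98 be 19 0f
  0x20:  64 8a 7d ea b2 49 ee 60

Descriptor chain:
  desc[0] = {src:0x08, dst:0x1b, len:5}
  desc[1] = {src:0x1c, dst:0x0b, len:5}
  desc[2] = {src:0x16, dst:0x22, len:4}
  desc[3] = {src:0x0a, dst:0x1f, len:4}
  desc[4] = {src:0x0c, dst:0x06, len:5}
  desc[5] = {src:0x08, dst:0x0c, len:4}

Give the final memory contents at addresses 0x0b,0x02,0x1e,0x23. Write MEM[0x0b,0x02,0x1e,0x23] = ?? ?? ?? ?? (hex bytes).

#0 dst[0x1b+5] := {0x8c,0x67,0x0a,0xbd,0x6f}
#1 dst[0x0b+5] := {0x67,0x0a,0xbd,0x6f,0x64}
#2 dst[0x22+4] := {0x48,0x58,0x8f,0xa8}
#3 dst[0x1f+4] := {0x0a,0x67,0x0a,0xbd}
#4 dst[0x06+5] := {0x0a,0xbd,0x6f,0x64,0x2b}
#5 dst[0x0c+4] := {0x6f,0x64,0x2b,0x67}
query mem[0x0b]=0x67, mem[0x02]=0x22, mem[0x1e]=0xbd, mem[0x23]=0x58

MEM[0x0b,0x02,0x1e,0x23] = 67 22 bd 58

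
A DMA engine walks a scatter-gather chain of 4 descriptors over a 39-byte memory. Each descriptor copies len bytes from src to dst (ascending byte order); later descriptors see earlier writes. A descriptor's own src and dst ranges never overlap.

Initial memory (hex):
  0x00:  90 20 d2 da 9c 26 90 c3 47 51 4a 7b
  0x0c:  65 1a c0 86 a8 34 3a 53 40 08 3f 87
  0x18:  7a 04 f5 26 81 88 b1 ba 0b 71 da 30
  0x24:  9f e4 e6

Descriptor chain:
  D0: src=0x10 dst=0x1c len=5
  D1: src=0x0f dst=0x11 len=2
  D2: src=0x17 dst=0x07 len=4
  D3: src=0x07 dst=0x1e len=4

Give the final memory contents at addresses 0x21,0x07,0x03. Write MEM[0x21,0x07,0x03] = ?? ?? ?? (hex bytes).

[0] 0x10->0x1c len=5 : a8 34 3a 53 40
[1] 0x0f->0x11 len=2 : 86 a8
[2] 0x17->0x07 len=4 : 87 7a 04 f5
[3] 0x07->0x1e len=4 : 87 7a 04 f5
query mem[0x21]=0xf5, mem[0x07]=0x87, mem[0x03]=0xda

MEM[0x21,0x07,0x03] = f5 87 da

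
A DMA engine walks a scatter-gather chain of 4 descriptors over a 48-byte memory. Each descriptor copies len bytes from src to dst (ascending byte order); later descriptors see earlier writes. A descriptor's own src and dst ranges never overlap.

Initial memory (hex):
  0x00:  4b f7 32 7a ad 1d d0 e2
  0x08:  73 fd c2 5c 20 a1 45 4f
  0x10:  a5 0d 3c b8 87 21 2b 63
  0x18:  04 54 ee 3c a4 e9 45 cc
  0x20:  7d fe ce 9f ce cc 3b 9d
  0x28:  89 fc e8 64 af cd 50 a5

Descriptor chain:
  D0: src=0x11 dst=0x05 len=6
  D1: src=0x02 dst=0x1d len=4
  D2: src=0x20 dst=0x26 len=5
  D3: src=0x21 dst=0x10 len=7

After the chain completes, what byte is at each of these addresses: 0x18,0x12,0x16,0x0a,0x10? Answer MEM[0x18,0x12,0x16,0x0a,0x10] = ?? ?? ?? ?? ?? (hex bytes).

MEM[0x18,0x12,0x16,0x0a,0x10] = 04 9f fe 2b fe

  after D0: wrote 6B at 0x05 = 0d3cb887212b
  after D1: wrote 4B at 0x1d = 327aad0d
  after D2: wrote 5B at 0x26 = 0dfece9fce
  after D3: wrote 7B at 0x10 = fece9fcecc0dfe
query mem[0x18]=0x04, mem[0x12]=0x9f, mem[0x16]=0xfe, mem[0x0a]=0x2b, mem[0x10]=0xfe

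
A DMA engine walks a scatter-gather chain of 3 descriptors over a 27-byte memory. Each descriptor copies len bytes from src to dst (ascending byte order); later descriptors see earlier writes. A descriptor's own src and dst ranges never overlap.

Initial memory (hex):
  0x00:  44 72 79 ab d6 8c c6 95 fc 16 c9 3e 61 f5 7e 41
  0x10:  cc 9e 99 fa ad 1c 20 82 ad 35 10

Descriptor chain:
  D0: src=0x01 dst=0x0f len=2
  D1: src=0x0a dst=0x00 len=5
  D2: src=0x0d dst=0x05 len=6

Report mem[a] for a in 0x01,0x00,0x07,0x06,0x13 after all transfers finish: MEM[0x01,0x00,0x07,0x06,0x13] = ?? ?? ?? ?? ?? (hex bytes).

  after D0: wrote 2B at 0x0f = 7279
  after D1: wrote 5B at 0x00 = c93e61f57e
  after D2: wrote 6B at 0x05 = f57e72799e99
query mem[0x01]=0x3e, mem[0x00]=0xc9, mem[0x07]=0x72, mem[0x06]=0x7e, mem[0x13]=0xfa

MEM[0x01,0x00,0x07,0x06,0x13] = 3e c9 72 7e fa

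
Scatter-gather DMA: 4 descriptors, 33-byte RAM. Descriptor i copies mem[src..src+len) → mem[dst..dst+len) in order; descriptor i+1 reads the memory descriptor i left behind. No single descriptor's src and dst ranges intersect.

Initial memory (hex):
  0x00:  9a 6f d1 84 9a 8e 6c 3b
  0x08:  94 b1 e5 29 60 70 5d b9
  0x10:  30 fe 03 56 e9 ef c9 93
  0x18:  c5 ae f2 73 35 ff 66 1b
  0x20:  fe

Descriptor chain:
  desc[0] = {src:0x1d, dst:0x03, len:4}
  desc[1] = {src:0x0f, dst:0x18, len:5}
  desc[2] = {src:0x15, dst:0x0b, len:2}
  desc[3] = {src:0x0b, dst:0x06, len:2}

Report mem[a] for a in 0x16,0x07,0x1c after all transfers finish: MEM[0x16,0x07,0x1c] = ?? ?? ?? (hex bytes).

D0: mem[0x03..0x06] <- [ff 66 1b fe]
D1: mem[0x18..0x1c] <- [b9 30 fe 03 56]
D2: mem[0x0b..0x0c] <- [ef c9]
D3: mem[0x06..0x07] <- [ef c9]
query mem[0x16]=0xc9, mem[0x07]=0xc9, mem[0x1c]=0x56

MEM[0x16,0x07,0x1c] = c9 c9 56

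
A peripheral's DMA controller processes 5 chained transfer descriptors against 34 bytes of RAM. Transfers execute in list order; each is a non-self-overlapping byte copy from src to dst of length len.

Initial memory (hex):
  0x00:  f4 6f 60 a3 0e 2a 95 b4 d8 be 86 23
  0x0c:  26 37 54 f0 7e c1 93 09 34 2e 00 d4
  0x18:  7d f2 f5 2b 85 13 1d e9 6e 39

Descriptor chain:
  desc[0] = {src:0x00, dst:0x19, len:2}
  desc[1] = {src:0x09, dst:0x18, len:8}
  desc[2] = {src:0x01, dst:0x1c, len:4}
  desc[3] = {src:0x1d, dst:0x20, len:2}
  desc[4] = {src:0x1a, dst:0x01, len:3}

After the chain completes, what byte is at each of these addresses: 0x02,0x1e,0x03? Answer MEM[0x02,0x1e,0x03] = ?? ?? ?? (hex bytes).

#0 dst[0x19+2] := {0xf4,0x6f}
#1 dst[0x18+8] := {0xbe,0x86,0x23,0x26,0x37,0x54,0xf0,0x7e}
#2 dst[0x1c+4] := {0x6f,0x60,0xa3,0x0e}
#3 dst[0x20+2] := {0x60,0xa3}
#4 dst[0x01+3] := {0x23,0x26,0x6f}
query mem[0x02]=0x26, mem[0x1e]=0xa3, mem[0x03]=0x6f

MEM[0x02,0x1e,0x03] = 26 a3 6f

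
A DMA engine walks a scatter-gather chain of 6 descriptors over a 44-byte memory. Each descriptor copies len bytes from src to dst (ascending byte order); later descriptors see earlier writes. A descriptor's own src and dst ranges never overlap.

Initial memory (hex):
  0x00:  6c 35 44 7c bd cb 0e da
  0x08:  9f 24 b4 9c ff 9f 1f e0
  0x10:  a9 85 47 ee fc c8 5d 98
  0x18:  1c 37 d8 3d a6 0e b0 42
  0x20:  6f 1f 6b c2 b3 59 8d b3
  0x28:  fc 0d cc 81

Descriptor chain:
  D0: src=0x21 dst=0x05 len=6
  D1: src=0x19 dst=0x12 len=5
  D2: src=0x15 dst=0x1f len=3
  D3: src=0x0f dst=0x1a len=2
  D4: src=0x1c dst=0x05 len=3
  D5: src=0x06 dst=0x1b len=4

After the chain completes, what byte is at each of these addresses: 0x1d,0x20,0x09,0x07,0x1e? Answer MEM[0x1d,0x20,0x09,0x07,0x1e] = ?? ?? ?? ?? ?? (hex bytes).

MEM[0x1d,0x20,0x09,0x07,0x1e] = b3 0e 59 b0 59

#0 dst[0x05+6] := {0x1f,0x6b,0xc2,0xb3,0x59,0x8d}
#1 dst[0x12+5] := {0x37,0xd8,0x3d,0xa6,0x0e}
#2 dst[0x1f+3] := {0xa6,0x0e,0x98}
#3 dst[0x1a+2] := {0xe0,0xa9}
#4 dst[0x05+3] := {0xa6,0x0e,0xb0}
#5 dst[0x1b+4] := {0x0e,0xb0,0xb3,0x59}
query mem[0x1d]=0xb3, mem[0x20]=0x0e, mem[0x09]=0x59, mem[0x07]=0xb0, mem[0x1e]=0x59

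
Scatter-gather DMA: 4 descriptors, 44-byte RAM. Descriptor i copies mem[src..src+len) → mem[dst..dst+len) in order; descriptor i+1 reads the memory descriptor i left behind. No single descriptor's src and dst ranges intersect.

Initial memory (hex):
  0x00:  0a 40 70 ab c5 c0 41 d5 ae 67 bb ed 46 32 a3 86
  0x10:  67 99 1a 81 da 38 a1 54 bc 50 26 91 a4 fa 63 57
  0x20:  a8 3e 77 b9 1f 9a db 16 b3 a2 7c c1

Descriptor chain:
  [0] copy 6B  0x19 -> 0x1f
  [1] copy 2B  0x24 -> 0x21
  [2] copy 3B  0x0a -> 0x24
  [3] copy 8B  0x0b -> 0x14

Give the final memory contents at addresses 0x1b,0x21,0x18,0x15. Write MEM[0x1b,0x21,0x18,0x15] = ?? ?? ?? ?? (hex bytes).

MEM[0x1b,0x21,0x18,0x15] = 1a 63 86 46

D0: mem[0x1f..0x24] <- [50 26 91 a4 fa 63]
D1: mem[0x21..0x22] <- [63 9a]
D2: mem[0x24..0x26] <- [bb ed 46]
D3: mem[0x14..0x1b] <- [ed 46 32 a3 86 67 99 1a]
query mem[0x1b]=0x1a, mem[0x21]=0x63, mem[0x18]=0x86, mem[0x15]=0x46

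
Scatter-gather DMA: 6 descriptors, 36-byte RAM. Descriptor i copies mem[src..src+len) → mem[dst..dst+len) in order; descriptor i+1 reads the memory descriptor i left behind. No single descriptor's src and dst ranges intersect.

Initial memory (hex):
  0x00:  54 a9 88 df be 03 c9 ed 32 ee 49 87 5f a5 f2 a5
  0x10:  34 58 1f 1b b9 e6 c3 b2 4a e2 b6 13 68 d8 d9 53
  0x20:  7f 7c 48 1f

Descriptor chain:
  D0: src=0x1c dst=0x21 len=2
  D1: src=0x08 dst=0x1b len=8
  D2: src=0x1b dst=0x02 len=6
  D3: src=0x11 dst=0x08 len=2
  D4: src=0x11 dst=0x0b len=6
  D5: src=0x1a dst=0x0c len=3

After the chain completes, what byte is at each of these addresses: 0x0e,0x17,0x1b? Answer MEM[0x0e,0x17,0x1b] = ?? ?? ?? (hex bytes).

MEM[0x0e,0x17,0x1b] = ee b2 32

D0: mem[0x21..0x22] <- [68 d8]
D1: mem[0x1b..0x22] <- [32 ee 49 87 5f a5 f2 a5]
D2: mem[0x02..0x07] <- [32 ee 49 87 5f a5]
D3: mem[0x08..0x09] <- [58 1f]
D4: mem[0x0b..0x10] <- [58 1f 1b b9 e6 c3]
D5: mem[0x0c..0x0e] <- [b6 32 ee]
query mem[0x0e]=0xee, mem[0x17]=0xb2, mem[0x1b]=0x32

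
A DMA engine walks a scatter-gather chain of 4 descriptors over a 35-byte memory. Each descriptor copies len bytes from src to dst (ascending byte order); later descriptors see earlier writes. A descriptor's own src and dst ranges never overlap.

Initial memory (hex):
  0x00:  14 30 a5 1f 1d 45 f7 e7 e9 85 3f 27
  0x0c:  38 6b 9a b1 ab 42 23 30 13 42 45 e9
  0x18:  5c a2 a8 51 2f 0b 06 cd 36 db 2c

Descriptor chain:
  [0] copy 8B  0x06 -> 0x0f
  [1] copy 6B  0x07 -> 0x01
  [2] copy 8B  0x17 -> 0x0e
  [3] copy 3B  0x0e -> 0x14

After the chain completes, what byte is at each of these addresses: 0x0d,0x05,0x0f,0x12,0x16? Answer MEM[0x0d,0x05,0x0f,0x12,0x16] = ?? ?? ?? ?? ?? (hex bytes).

MEM[0x0d,0x05,0x0f,0x12,0x16] = 6b 27 5c 51 a2

[0] 0x06->0x0f len=8 : f7 e7 e9 85 3f 27 38 6b
[1] 0x07->0x01 len=6 : e7 e9 85 3f 27 38
[2] 0x17->0x0e len=8 : e9 5c a2 a8 51 2f 0b 06
[3] 0x0e->0x14 len=3 : e9 5c a2
query mem[0x0d]=0x6b, mem[0x05]=0x27, mem[0x0f]=0x5c, mem[0x12]=0x51, mem[0x16]=0xa2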